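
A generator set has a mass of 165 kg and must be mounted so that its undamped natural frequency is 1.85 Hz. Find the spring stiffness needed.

22300 N/m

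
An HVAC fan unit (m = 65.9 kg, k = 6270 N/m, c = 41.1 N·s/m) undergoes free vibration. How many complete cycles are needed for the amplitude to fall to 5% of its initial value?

ζ = c/(2√(km)) = 41.1/(2√(6270 × 65.9)) = 41.1/1286 = 0.03197.
Logarithmic decrement δ = 2πζ/√(1 − ζ²) = 2π × 0.03197/√(1 − 0.00102) = 0.2010.
x_n/x₀ = e^(−nδ) ≤ 0.05; take ln: n ≥ ln(1/0.05)/δ = 2.996/0.2010 = 14.91.
So 15 complete cycles are required.

15 cycles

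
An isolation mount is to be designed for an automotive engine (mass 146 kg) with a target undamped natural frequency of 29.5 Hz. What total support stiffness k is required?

5020000 N/m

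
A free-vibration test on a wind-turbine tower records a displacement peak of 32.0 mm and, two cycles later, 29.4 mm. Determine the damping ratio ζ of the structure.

Logarithmic decrement δ = (1/n)·ln(x₀/x_n) = (1/2)·ln(32.0/29.4) = (1/2)·ln(1.088) = 0.04237.
ζ = δ/√(4π² + δ²) = 0.04237/√(39.48 + 0.00180) = 0.04237/6.283 = 0.006743.

0.00674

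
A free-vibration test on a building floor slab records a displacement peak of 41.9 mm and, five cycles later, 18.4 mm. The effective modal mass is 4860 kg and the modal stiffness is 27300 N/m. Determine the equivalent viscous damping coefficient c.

Logarithmic decrement δ = (1/n)·ln(x₀/x_n) = (1/5)·ln(41.9/18.4) = (1/5)·ln(2.277) = 0.1646.
ζ = δ/√(4π² + δ²) = 0.1646/√(39.48 + 0.0271) = 0.1646/6.285 = 0.02619.
c = ζ · 2√(km) = 0.02619 × 2√(27300 × 4860) = 0.02619 × 23040 = 603.2 N·s/m.

603 N·s/m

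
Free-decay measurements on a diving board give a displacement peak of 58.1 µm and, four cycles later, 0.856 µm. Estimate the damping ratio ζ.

0.166

Logarithmic decrement δ = (1/n)·ln(x₀/x_n) = (1/4)·ln(58.1/0.856) = (1/4)·ln(67.87) = 1.054.
ζ = δ/√(4π² + δ²) = 1.054/√(39.48 + 1.11) = 1.054/6.371 = 0.1655.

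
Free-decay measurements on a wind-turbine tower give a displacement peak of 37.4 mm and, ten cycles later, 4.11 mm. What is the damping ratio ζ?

0.0351

Logarithmic decrement δ = (1/n)·ln(x₀/x_n) = (1/10)·ln(37.4/4.11) = (1/10)·ln(9.100) = 0.2208.
ζ = δ/√(4π² + δ²) = 0.2208/√(39.48 + 0.0488) = 0.2208/6.287 = 0.03512.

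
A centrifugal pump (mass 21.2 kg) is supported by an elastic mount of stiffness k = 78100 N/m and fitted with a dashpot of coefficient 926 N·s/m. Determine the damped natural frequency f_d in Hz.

9.01 Hz

ω_n = √(k/m) = √(78100/21.2) = 60.70 rad/s.
Critical damping c_c = 2√(k·m) = 2√(78100 × 21.2) = 2573 N·s/m, so ζ = c/c_c = 926/2573 = 0.3598.
ω_d = ω_n√(1 − ζ²) = 60.70 × √(1 − 0.129) = 56.63 rad/s.
f_d = ω_d/(2π) = 9.013 Hz.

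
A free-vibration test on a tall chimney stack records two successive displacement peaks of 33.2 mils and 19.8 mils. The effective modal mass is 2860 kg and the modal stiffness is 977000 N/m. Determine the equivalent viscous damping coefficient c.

8670 N·s/m

Logarithmic decrement δ = (1/n)·ln(x₀/x_n) = (1/1)·ln(33.2/19.8) = (1/1)·ln(1.677) = 0.5169.
ζ = δ/√(4π² + δ²) = 0.5169/√(39.48 + 0.267) = 0.5169/6.304 = 0.08199.
c = ζ · 2√(km) = 0.08199 × 2√(977000 × 2860) = 0.08199 × 105700 = 8668 N·s/m.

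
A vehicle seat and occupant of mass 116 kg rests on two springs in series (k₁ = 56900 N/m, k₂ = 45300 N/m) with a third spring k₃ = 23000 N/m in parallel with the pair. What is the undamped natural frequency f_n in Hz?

Series pair: k_s = k₁k₂/(k₁+k₂) = (56900)(45300)/(56900 + 45300) = 25220 N/m. In parallel with k₃: k_eq = 25220 + 23000 = 48220 N/m.
ω_n = √(k_eq/m) = √(48220/116) = √415.7 = 20.39 rad/s.
f_n = ω_n/(2π) = 20.39/6.283 = 3.245 Hz.

3.24 Hz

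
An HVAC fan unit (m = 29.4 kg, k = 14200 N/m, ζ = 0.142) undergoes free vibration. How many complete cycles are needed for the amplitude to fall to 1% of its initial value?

6 cycles

Logarithmic decrement δ = 2πζ/√(1 − ζ²) = 2π × 0.1420/√(1 − 0.0202) = 0.9013.
x_n/x₀ = e^(−nδ) ≤ 0.01; take ln: n ≥ ln(1/0.01)/δ = 4.605/0.9013 = 5.109.
So 6 complete cycles are required.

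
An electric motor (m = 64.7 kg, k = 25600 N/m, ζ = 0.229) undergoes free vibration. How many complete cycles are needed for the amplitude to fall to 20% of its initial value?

2 cycles

Logarithmic decrement δ = 2πζ/√(1 − ζ²) = 2π × 0.2290/√(1 − 0.0524) = 1.478.
x_n/x₀ = e^(−nδ) ≤ 0.2; take ln: n ≥ ln(1/0.2)/δ = 1.609/1.478 = 1.089.
So 2 complete cycles are required.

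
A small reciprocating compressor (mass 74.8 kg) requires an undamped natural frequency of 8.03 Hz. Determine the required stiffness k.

ω_n = 2πf_n = 2π × 8.03 = 50.45 rad/s.
k = m·ω_n² = 74.8 × 50.45² = 74.8 × 2546 = 190400 N/m.

190000 N/m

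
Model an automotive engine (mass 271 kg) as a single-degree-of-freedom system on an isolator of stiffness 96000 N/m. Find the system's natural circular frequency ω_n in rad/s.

18.8 rad/s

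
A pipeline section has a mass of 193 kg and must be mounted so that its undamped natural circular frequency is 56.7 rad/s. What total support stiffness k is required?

k = m·ω_n² = 193 × 56.70² = 193 × 3215 = 620500 N/m.

620000 N/m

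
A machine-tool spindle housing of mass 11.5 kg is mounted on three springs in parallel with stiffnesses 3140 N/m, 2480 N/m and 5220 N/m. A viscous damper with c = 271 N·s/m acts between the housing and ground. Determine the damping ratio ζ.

Parallel springs add: k_eq = 3140 + 2480 + 5220 = 10840 N/m.
ω_n = √(k_eq/m) = √(10840/11.5) = 30.70 rad/s.
Critical damping c_c = 2√(k_eq·m) = 2√(10840 × 11.5) = 706.1 N·s/m, so ζ = c/c_c = 271/706.1 = 0.3838.

0.384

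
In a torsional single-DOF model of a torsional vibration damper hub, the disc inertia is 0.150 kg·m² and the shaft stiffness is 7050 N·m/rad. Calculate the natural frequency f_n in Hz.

ω_n = √(k_t/J) = √(7050/0.150) = √47000 = 216.8 rad/s.
f_n = ω_n/(2π) = 216.8/6.283 = 34.50 Hz.

34.5 Hz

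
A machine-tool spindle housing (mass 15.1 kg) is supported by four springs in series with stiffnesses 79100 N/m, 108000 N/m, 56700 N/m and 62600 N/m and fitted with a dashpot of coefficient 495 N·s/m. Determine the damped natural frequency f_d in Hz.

Series springs: 1/k_eq = 1/79100 + 1/108000 + 1/56700 + 1/62600 = 5.551×10^-5, so k_eq = 18010 N/m.
ω_n = √(k_eq/m) = √(18010/15.1) = 34.54 rad/s.
Critical damping c_c = 2√(k_eq·m) = 2√(18010 × 15.1) = 1043 N·s/m, so ζ = c/c_c = 495/1043 = 0.4746.
ω_d = ω_n√(1 − ζ²) = 34.54 × √(1 − 0.225) = 30.40 rad/s.
f_d = ω_d/(2π) = 4.839 Hz.

4.84 Hz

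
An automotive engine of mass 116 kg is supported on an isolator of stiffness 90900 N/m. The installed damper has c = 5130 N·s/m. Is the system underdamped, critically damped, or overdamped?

underdamped

c_c = 2√(k·m) = 6494 N·s/m; ζ = c/c_c = 5130/6494 = 0.790.
Since ζ < 1 the system is underdamped.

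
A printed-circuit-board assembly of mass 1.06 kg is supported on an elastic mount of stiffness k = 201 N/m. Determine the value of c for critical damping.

c_c = 2√(k·m) = 2√(201.0 × 1.06) = 2 × 14.60 = 29.19 N·s/m.

29.2 N·s/m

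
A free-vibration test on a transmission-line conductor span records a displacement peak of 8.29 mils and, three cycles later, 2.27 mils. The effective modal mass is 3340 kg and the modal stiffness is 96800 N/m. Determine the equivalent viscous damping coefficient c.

Logarithmic decrement δ = (1/n)·ln(x₀/x_n) = (1/3)·ln(8.29/2.27) = (1/3)·ln(3.652) = 0.4318.
ζ = δ/√(4π² + δ²) = 0.4318/√(39.48 + 0.186) = 0.4318/6.298 = 0.06855.
c = ζ · 2√(km) = 0.06855 × 2√(96800 × 3340) = 0.06855 × 35960 = 2465 N·s/m.

2470 N·s/m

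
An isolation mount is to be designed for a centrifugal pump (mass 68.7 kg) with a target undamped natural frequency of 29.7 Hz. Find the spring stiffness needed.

2390000 N/m

ω_n = 2πf_n = 2π × 29.7 = 186.6 rad/s.
k = m·ω_n² = 68.7 × 186.6² = 68.7 × 34820 = 2392000 N/m.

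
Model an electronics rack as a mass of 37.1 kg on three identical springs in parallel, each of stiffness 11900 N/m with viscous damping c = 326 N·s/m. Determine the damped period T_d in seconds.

0.205 s

Parallel springs add: k_eq = 3 × 11900 = 35700 N/m.
ω_n = √(k_eq/m) = √(35700/37.1) = 31.02 rad/s.
Critical damping c_c = 2√(k_eq·m) = 2√(35700 × 37.1) = 2302 N·s/m, so ζ = c/c_c = 326/2302 = 0.1416.
ω_d = ω_n√(1 − ζ²) = 31.02 × √(1 − 0.0201) = 30.71 rad/s.
T_d = 2π/ω_d = 0.2046 s.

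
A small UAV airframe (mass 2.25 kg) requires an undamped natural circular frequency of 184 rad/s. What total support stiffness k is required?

76200 N/m

k = m·ω_n² = 2.25 × 184.0² = 2.25 × 33860 = 76180 N/m.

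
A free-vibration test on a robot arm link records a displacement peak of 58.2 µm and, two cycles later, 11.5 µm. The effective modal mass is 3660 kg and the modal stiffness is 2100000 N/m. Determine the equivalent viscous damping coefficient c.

22400 N·s/m

Logarithmic decrement δ = (1/n)·ln(x₀/x_n) = (1/2)·ln(58.2/11.5) = (1/2)·ln(5.061) = 0.8108.
ζ = δ/√(4π² + δ²) = 0.8108/√(39.48 + 0.657) = 0.8108/6.335 = 0.1280.
c = ζ · 2√(km) = 0.1280 × 2√(2100000 × 3660) = 0.1280 × 175300 = 22440 N·s/m.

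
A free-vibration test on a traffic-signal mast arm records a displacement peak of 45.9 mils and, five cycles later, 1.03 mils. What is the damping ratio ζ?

Logarithmic decrement δ = (1/n)·ln(x₀/x_n) = (1/5)·ln(45.9/1.03) = (1/5)·ln(44.56) = 0.7594.
ζ = δ/√(4π² + δ²) = 0.7594/√(39.48 + 0.577) = 0.7594/6.329 = 0.1200.

0.120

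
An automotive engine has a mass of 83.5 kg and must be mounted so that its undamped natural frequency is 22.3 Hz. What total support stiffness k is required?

1640000 N/m

ω_n = 2πf_n = 2π × 22.3 = 140.1 rad/s.
k = m·ω_n² = 83.5 × 140.1² = 83.5 × 19630 = 1639000 N/m.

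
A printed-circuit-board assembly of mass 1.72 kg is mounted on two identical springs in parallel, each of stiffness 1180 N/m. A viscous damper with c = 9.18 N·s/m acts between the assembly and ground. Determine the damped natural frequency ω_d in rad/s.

36.9 rad/s

Parallel springs add: k_eq = 2 × 1180 = 2360 N/m.
ω_n = √(k_eq/m) = √(2360/1.72) = 37.04 rad/s.
Critical damping c_c = 2√(k_eq·m) = 2√(2360 × 1.72) = 127.4 N·s/m, so ζ = c/c_c = 9.18/127.4 = 0.07204.
ω_d = ω_n√(1 − ζ²) = 37.04 × √(1 − 0.00519) = 36.95 rad/s.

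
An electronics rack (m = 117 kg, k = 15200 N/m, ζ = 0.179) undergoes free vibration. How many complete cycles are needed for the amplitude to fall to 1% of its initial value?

5 cycles

Logarithmic decrement δ = 2πζ/√(1 − ζ²) = 2π × 0.1790/√(1 − 0.0320) = 1.143.
x_n/x₀ = e^(−nδ) ≤ 0.01; take ln: n ≥ ln(1/0.01)/δ = 4.605/1.143 = 4.028.
So 5 complete cycles are required.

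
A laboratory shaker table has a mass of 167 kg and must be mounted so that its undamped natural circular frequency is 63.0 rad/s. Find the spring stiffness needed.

k = m·ω_n² = 167 × 63.00² = 167 × 3969 = 662800 N/m.

663000 N/m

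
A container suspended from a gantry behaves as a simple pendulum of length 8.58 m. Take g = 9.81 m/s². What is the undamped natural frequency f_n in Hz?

0.170 Hz

For a simple pendulum ω_n = √(g/L) = √(9.81/8.58) = √1.143 = 1.069 rad/s.
f_n = ω_n/(2π) = 1.069/6.283 = 0.1702 Hz.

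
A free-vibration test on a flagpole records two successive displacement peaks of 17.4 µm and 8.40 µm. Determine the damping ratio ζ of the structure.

Logarithmic decrement δ = (1/n)·ln(x₀/x_n) = (1/1)·ln(17.4/8.40) = (1/1)·ln(2.071) = 0.7282.
ζ = δ/√(4π² + δ²) = 0.7282/√(39.48 + 0.530) = 0.7282/6.325 = 0.1151.

0.115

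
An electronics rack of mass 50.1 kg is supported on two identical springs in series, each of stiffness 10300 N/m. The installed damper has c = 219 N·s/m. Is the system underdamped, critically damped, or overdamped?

Series springs: 1/k_eq = 2/10300, so k_eq = 10300/2 = 5150 N/m.
c_c = 2√(k_eq·m) = 1016 N·s/m; ζ = c/c_c = 219/1016 = 0.216.
Since ζ < 1 the system is underdamped.

underdamped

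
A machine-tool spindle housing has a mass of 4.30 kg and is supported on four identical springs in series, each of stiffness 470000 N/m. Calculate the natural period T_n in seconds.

Series springs: 1/k_eq = 4/470000, so k_eq = 470000/4 = 117500 N/m.
ω_n = √(k_eq/m) = √(117500/4.30) = √27330 = 165.3 rad/s.
T_n = 2π/ω_n = 6.283/165.3 = 0.03801 s.

0.0380 s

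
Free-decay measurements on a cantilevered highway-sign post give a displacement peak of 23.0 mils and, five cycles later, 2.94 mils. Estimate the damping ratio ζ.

0.0653

Logarithmic decrement δ = (1/n)·ln(x₀/x_n) = (1/5)·ln(23.0/2.94) = (1/5)·ln(7.823) = 0.4114.
ζ = δ/√(4π² + δ²) = 0.4114/√(39.48 + 0.169) = 0.4114/6.297 = 0.06534.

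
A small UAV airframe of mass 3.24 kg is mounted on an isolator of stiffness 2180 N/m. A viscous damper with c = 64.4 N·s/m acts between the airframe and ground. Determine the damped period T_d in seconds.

ω_n = √(k/m) = √(2180/3.24) = 25.94 rad/s.
Critical damping c_c = 2√(k·m) = 2√(2180 × 3.24) = 168.1 N·s/m, so ζ = c/c_c = 64.4/168.1 = 0.3831.
ω_d = ω_n√(1 − ζ²) = 25.94 × √(1 − 0.147) = 23.96 rad/s.
T_d = 2π/ω_d = 0.2622 s.

0.262 s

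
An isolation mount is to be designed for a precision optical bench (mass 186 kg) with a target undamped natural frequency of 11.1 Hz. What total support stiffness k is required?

ω_n = 2πf_n = 2π × 11.1 = 69.74 rad/s.
k = m·ω_n² = 186 × 69.74² = 186 × 4864 = 904700 N/m.

905000 N/m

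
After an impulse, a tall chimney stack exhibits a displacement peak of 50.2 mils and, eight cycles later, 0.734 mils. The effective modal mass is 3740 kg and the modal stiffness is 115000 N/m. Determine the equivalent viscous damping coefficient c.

Logarithmic decrement δ = (1/n)·ln(x₀/x_n) = (1/8)·ln(50.2/0.734) = (1/8)·ln(68.39) = 0.5282.
ζ = δ/√(4π² + δ²) = 0.5282/√(39.48 + 0.279) = 0.5282/6.305 = 0.08376.
c = ζ · 2√(km) = 0.08376 × 2√(115000 × 3740) = 0.08376 × 41480 = 3474 N·s/m.

3470 N·s/m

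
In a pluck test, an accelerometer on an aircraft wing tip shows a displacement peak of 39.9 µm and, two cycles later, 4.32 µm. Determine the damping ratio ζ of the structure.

Logarithmic decrement δ = (1/n)·ln(x₀/x_n) = (1/2)·ln(39.9/4.32) = (1/2)·ln(9.236) = 1.112.
ζ = δ/√(4π² + δ²) = 1.112/√(39.48 + 1.24) = 1.112/6.381 = 0.1742.

0.174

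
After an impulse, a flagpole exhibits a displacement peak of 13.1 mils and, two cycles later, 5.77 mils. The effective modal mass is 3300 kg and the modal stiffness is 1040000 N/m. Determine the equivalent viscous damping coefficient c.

Logarithmic decrement δ = (1/n)·ln(x₀/x_n) = (1/2)·ln(13.1/5.77) = (1/2)·ln(2.270) = 0.4100.
ζ = δ/√(4π² + δ²) = 0.4100/√(39.48 + 0.168) = 0.4100/6.297 = 0.06511.
c = ζ · 2√(km) = 0.06511 × 2√(1040000 × 3300) = 0.06511 × 117200 = 7629 N·s/m.

7630 N·s/m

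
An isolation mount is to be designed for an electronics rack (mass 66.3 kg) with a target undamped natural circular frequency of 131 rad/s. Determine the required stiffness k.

k = m·ω_n² = 66.3 × 131.0² = 66.3 × 17160 = 1138000 N/m.

1140000 N/m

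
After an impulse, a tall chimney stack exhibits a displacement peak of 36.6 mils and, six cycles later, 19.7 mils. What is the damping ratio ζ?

0.0164

Logarithmic decrement δ = (1/n)·ln(x₀/x_n) = (1/6)·ln(36.6/19.7) = (1/6)·ln(1.858) = 0.1032.
ζ = δ/√(4π² + δ²) = 0.1032/√(39.48 + 0.0107) = 0.1032/6.284 = 0.01643.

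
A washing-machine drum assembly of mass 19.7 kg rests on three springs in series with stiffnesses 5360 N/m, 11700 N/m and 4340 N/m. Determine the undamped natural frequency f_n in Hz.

1.60 Hz

Series springs: 1/k_eq = 1/5360 + 1/11700 + 1/4340 = 0.0005025, so k_eq = 1990 N/m.
ω_n = √(k_eq/m) = √(1990/19.7) = √101.0 = 10.05 rad/s.
f_n = ω_n/(2π) = 10.05/6.283 = 1.600 Hz.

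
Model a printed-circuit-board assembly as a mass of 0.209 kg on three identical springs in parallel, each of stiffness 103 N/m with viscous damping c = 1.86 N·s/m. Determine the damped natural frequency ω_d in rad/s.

38.2 rad/s

Parallel springs add: k_eq = 3 × 103 = 309.0 N/m.
ω_n = √(k_eq/m) = √(309.0/0.209) = 38.45 rad/s.
Critical damping c_c = 2√(k_eq·m) = 2√(309.0 × 0.209) = 16.07 N·s/m, so ζ = c/c_c = 1.86/16.07 = 0.1157.
ω_d = ω_n√(1 − ζ²) = 38.45 × √(1 − 0.0134) = 38.19 rad/s.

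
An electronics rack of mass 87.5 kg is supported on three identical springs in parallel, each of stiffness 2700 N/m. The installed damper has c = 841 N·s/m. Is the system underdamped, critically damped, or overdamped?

Parallel springs add: k_eq = 3 × 2700 = 8100 N/m.
c_c = 2√(k_eq·m) = 1684 N·s/m; ζ = c/c_c = 841/1684 = 0.499.
Since ζ < 1 the system is underdamped.

underdamped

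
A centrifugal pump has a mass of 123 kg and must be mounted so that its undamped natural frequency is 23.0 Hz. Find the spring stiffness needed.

2570000 N/m

ω_n = 2πf_n = 2π × 23.0 = 144.5 rad/s.
k = m·ω_n² = 123 × 144.5² = 123 × 20880 = 2569000 N/m.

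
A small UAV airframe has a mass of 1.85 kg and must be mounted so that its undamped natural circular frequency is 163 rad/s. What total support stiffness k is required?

49200 N/m

k = m·ω_n² = 1.85 × 163.0² = 1.85 × 26570 = 49150 N/m.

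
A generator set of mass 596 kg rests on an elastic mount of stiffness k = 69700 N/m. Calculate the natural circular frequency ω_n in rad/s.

10.8 rad/s

ω_n = √(k/m) = √(69700/596) = √116.9 = 10.81 rad/s.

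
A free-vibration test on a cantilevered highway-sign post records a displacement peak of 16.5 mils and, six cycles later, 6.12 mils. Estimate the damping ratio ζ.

Logarithmic decrement δ = (1/n)·ln(x₀/x_n) = (1/6)·ln(16.5/6.12) = (1/6)·ln(2.696) = 0.1653.
ζ = δ/√(4π² + δ²) = 0.1653/√(39.48 + 0.0273) = 0.1653/6.285 = 0.02630.

0.0263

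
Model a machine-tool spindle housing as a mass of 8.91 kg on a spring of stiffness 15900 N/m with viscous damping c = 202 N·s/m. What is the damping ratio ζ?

0.268

ω_n = √(k/m) = √(15900/8.91) = 42.24 rad/s.
Critical damping c_c = 2√(k·m) = 2√(15900 × 8.91) = 752.8 N·s/m, so ζ = c/c_c = 202/752.8 = 0.2683.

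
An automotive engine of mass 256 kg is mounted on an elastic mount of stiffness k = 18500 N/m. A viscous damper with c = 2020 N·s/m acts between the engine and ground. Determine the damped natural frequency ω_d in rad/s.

7.53 rad/s

ω_n = √(k/m) = √(18500/256) = 8.501 rad/s.
Critical damping c_c = 2√(k·m) = 2√(18500 × 256) = 4352 N·s/m, so ζ = c/c_c = 2020/4352 = 0.4641.
ω_d = ω_n√(1 − ζ²) = 8.501 × √(1 − 0.215) = 7.530 rad/s.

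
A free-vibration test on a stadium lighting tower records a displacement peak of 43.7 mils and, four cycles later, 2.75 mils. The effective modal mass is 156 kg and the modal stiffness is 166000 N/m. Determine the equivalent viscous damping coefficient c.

1110 N·s/m

Logarithmic decrement δ = (1/n)·ln(x₀/x_n) = (1/4)·ln(43.7/2.75) = (1/4)·ln(15.89) = 0.6914.
ζ = δ/√(4π² + δ²) = 0.6914/√(39.48 + 0.478) = 0.6914/6.321 = 0.1094.
c = ζ · 2√(km) = 0.1094 × 2√(166000 × 156) = 0.1094 × 10180 = 1113 N·s/m.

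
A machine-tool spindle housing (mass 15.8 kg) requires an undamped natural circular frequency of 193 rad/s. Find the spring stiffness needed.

k = m·ω_n² = 15.8 × 193.0² = 15.8 × 37250 = 588500 N/m.

589000 N/m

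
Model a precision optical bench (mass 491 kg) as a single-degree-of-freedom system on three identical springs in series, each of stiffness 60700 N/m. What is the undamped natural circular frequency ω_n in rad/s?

6.42 rad/s

Series springs: 1/k_eq = 3/60700, so k_eq = 60700/3 = 20230 N/m.
ω_n = √(k_eq/m) = √(20230/491) = √41.21 = 6.419 rad/s.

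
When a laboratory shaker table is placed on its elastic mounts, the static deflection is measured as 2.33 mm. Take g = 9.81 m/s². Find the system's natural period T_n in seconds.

ω_n = √(g/δ_st) = √(9.81/0.00233) = √4210 = 64.89 rad/s.
T_n = 2π/ω_n = 6.283/64.89 = 0.09683 s.

0.0968 s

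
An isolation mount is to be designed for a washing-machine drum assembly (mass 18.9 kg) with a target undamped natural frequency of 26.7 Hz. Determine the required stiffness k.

532000 N/m

ω_n = 2πf_n = 2π × 26.7 = 167.8 rad/s.
k = m·ω_n² = 18.9 × 167.8² = 18.9 × 28140 = 531900 N/m.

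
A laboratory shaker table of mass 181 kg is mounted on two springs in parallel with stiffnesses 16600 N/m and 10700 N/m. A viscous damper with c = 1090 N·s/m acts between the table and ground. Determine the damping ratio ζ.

Parallel springs add: k_eq = 16600 + 10700 = 27300 N/m.
ω_n = √(k_eq/m) = √(27300/181) = 12.28 rad/s.
Critical damping c_c = 2√(k_eq·m) = 2√(27300 × 181) = 4446 N·s/m, so ζ = c/c_c = 1090/4446 = 0.2452.

0.245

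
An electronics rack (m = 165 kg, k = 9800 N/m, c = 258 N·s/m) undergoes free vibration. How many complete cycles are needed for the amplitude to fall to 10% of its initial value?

ζ = c/(2√(km)) = 258/(2√(9800 × 165)) = 258/2543 = 0.1014.
Logarithmic decrement δ = 2πζ/√(1 − ζ²) = 2π × 0.1014/√(1 − 0.0103) = 0.6407.
x_n/x₀ = e^(−nδ) ≤ 0.1; take ln: n ≥ ln(1/0.1)/δ = 2.303/0.6407 = 3.594.
So 4 complete cycles are required.

4 cycles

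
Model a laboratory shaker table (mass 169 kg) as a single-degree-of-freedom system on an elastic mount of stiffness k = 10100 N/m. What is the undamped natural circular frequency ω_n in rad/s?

7.73 rad/s

ω_n = √(k/m) = √(10100/169) = √59.76 = 7.731 rad/s.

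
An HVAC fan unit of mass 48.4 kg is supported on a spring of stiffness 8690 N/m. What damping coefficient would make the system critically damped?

1300 N·s/m

c_c = 2√(k·m) = 2√(8690 × 48.4) = 2 × 648.5 = 1297 N·s/m.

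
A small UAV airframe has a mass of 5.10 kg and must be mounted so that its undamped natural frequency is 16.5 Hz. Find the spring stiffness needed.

54800 N/m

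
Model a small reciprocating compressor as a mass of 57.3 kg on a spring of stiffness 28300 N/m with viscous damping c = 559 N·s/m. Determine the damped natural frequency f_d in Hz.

3.45 Hz

ω_n = √(k/m) = √(28300/57.3) = 22.22 rad/s.
Critical damping c_c = 2√(k·m) = 2√(28300 × 57.3) = 2547 N·s/m, so ζ = c/c_c = 559/2547 = 0.2195.
ω_d = ω_n√(1 − ζ²) = 22.22 × √(1 − 0.0482) = 21.68 rad/s.
f_d = ω_d/(2π) = 3.451 Hz.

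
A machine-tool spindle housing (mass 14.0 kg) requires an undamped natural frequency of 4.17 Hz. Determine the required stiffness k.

9610 N/m

ω_n = 2πf_n = 2π × 4.17 = 26.20 rad/s.
k = m·ω_n² = 14.0 × 26.20² = 14.0 × 686.5 = 9611 N/m.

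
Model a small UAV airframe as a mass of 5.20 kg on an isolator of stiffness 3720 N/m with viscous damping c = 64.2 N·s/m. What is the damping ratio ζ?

ω_n = √(k/m) = √(3720/5.20) = 26.75 rad/s.
Critical damping c_c = 2√(k·m) = 2√(3720 × 5.20) = 278.2 N·s/m, so ζ = c/c_c = 64.2/278.2 = 0.2308.

0.231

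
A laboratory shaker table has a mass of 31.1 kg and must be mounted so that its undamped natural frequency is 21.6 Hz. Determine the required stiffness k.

573000 N/m

ω_n = 2πf_n = 2π × 21.6 = 135.7 rad/s.
k = m·ω_n² = 31.1 × 135.7² = 31.1 × 18420 = 572800 N/m.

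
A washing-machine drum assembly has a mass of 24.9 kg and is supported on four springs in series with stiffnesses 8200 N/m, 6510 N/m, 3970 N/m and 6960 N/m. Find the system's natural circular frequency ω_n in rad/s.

7.74 rad/s

Series springs: 1/k_eq = 1/8200 + 1/6510 + 1/3970 + 1/6960 = 0.0006711, so k_eq = 1490 N/m.
ω_n = √(k_eq/m) = √(1490/24.9) = √59.84 = 7.736 rad/s.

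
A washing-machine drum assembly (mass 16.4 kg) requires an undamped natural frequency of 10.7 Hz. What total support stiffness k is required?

74100 N/m

ω_n = 2πf_n = 2π × 10.7 = 67.23 rad/s.
k = m·ω_n² = 16.4 × 67.23² = 16.4 × 4520 = 74130 N/m.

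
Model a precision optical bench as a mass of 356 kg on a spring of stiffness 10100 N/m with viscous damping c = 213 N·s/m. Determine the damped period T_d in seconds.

1.18 s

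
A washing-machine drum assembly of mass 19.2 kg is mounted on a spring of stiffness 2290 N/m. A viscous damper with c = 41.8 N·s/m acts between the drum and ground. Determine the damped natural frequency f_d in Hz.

1.73 Hz

ω_n = √(k/m) = √(2290/19.2) = 10.92 rad/s.
Critical damping c_c = 2√(k·m) = 2√(2290 × 19.2) = 419.4 N·s/m, so ζ = c/c_c = 41.8/419.4 = 0.09967.
ω_d = ω_n√(1 − ζ²) = 10.92 × √(1 − 0.00993) = 10.87 rad/s.
f_d = ω_d/(2π) = 1.729 Hz.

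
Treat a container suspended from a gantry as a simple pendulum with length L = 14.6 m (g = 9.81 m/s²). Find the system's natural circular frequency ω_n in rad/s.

0.820 rad/s

For a simple pendulum ω_n = √(g/L) = √(9.81/14.6) = √0.6719 = 0.8197 rad/s.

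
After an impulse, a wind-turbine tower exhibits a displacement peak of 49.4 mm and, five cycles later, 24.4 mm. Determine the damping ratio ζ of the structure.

Logarithmic decrement δ = (1/n)·ln(x₀/x_n) = (1/5)·ln(49.4/24.4) = (1/5)·ln(2.025) = 0.1411.
ζ = δ/√(4π² + δ²) = 0.1411/√(39.48 + 0.0199) = 0.1411/6.285 = 0.02245.

0.0224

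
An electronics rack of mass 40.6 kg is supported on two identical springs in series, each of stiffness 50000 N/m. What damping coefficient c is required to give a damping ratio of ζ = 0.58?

Series springs: 1/k_eq = 2/50000, so k_eq = 50000/2 = 25000 N/m.
c_c = 2√(k_eq·m) = 2√(25000 × 40.6) = 2015 N·s/m.
c = ζ·c_c = 0.58 × 2015 = 1169 N·s/m.

1170 N·s/m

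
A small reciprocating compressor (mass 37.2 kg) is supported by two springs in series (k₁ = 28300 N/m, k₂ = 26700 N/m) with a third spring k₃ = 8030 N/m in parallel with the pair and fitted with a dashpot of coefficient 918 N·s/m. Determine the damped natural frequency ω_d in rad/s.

Series pair: k_s = k₁k₂/(k₁+k₂) = (28300)(26700)/(28300 + 26700) = 13740 N/m. In parallel with k₃: k_eq = 13740 + 8030 = 21770 N/m.
ω_n = √(k_eq/m) = √(21770/37.2) = 24.19 rad/s.
Critical damping c_c = 2√(k_eq·m) = 2√(21770 × 37.2) = 1800 N·s/m, so ζ = c/c_c = 918/1800 = 0.5101.
ω_d = ω_n√(1 − ζ²) = 24.19 × √(1 − 0.260) = 20.81 rad/s.

20.8 rad/s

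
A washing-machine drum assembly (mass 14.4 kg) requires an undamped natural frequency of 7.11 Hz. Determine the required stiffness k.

28700 N/m

ω_n = 2πf_n = 2π × 7.11 = 44.67 rad/s.
k = m·ω_n² = 14.4 × 44.67² = 14.4 × 1996 = 28740 N/m.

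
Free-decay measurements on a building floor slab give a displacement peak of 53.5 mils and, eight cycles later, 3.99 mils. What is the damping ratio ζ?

Logarithmic decrement δ = (1/n)·ln(x₀/x_n) = (1/8)·ln(53.5/3.99) = (1/8)·ln(13.41) = 0.3245.
ζ = δ/√(4π² + δ²) = 0.3245/√(39.48 + 0.105) = 0.3245/6.292 = 0.05157.

0.0516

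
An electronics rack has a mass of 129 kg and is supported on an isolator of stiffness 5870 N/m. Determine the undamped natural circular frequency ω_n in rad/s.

6.75 rad/s

ω_n = √(k/m) = √(5870/129) = √45.50 = 6.746 rad/s.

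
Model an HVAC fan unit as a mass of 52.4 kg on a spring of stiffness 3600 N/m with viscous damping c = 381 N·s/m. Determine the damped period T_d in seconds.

0.844 s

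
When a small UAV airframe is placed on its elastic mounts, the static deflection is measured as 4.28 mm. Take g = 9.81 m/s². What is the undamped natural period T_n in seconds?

ω_n = √(g/δ_st) = √(9.81/0.00428) = √2292 = 47.88 rad/s.
T_n = 2π/ω_n = 6.283/47.88 = 0.1312 s.

0.131 s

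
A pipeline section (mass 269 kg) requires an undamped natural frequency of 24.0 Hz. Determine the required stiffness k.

ω_n = 2πf_n = 2π × 24.0 = 150.8 rad/s.
k = m·ω_n² = 269 × 150.8² = 269 × 22740 = 6117000 N/m.

6120000 N/m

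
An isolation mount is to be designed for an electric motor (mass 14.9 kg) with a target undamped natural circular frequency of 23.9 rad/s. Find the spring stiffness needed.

k = m·ω_n² = 14.9 × 23.90² = 14.9 × 571.2 = 8511 N/m.

8510 N/m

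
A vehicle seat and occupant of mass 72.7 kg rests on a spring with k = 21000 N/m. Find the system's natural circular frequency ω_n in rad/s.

ω_n = √(k/m) = √(21000/72.7) = √288.9 = 17.00 rad/s.

17.0 rad/s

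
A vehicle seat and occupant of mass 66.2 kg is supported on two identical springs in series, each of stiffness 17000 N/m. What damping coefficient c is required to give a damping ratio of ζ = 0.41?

Series springs: 1/k_eq = 2/17000, so k_eq = 17000/2 = 8500 N/m.
c_c = 2√(k_eq·m) = 2√(8500 × 66.2) = 1500 N·s/m.
c = ζ·c_c = 0.41 × 1500 = 615.1 N·s/m.

615 N·s/m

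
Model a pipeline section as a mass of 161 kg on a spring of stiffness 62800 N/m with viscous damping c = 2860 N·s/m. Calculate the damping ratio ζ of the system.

ω_n = √(k/m) = √(62800/161) = 19.75 rad/s.
Critical damping c_c = 2√(k·m) = 2√(62800 × 161) = 6359 N·s/m, so ζ = c/c_c = 2860/6359 = 0.4497.

0.450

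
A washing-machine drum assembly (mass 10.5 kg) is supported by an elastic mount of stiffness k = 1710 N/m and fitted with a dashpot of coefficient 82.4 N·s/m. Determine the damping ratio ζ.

0.307

ω_n = √(k/m) = √(1710/10.5) = 12.76 rad/s.
Critical damping c_c = 2√(k·m) = 2√(1710 × 10.5) = 268.0 N·s/m, so ζ = c/c_c = 82.4/268.0 = 0.3075.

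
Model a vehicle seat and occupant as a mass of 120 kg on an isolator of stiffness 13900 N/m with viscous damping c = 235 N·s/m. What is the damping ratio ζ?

ω_n = √(k/m) = √(13900/120) = 10.76 rad/s.
Critical damping c_c = 2√(k·m) = 2√(13900 × 120) = 2583 N·s/m, so ζ = c/c_c = 235/2583 = 0.09098.

0.0910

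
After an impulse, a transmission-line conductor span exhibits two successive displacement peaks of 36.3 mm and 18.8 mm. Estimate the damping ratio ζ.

0.104

Logarithmic decrement δ = (1/n)·ln(x₀/x_n) = (1/1)·ln(36.3/18.8) = (1/1)·ln(1.931) = 0.6580.
ζ = δ/√(4π² + δ²) = 0.6580/√(39.48 + 0.433) = 0.6580/6.318 = 0.1041.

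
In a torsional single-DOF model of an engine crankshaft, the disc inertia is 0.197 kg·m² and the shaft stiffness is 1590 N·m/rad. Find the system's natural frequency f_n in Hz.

ω_n = √(k_t/J) = √(1590/0.197) = √8071 = 89.84 rad/s.
f_n = ω_n/(2π) = 89.84/6.283 = 14.30 Hz.

14.3 Hz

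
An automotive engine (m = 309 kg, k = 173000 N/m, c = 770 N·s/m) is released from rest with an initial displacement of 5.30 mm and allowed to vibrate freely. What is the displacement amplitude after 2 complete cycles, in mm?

2.73 mm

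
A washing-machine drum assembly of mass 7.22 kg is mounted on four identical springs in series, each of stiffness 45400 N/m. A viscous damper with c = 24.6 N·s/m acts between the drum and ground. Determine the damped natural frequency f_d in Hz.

6.30 Hz

Series springs: 1/k_eq = 4/45400, so k_eq = 45400/4 = 11350 N/m.
ω_n = √(k_eq/m) = √(11350/7.22) = 39.65 rad/s.
Critical damping c_c = 2√(k_eq·m) = 2√(11350 × 7.22) = 572.5 N·s/m, so ζ = c/c_c = 24.6/572.5 = 0.04297.
ω_d = ω_n√(1 − ζ²) = 39.65 × √(1 − 0.00185) = 39.61 rad/s.
f_d = ω_d/(2π) = 6.304 Hz.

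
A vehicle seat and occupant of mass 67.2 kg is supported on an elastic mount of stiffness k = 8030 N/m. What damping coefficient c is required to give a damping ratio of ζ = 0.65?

955 N·s/m

c_c = 2√(k·m) = 2√(8030 × 67.2) = 1469 N·s/m.
c = ζ·c_c = 0.65 × 1469 = 955.0 N·s/m.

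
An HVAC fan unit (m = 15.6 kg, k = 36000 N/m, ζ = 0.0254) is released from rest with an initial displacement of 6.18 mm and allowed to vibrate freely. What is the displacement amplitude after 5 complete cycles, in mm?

Logarithmic decrement δ = 2πζ/√(1 − ζ²) = 2π × 0.02540/√(1 − 0.000645) = 0.1596.
After n cycles, x_n/x₀ = e^(−nδ), so x_5 = 6.18 × e^(−5 × 0.1596) = 6.18 × 0.4501 = 2.782 mm.

2.78 mm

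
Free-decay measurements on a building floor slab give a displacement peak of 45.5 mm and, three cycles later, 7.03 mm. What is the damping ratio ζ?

Logarithmic decrement δ = (1/n)·ln(x₀/x_n) = (1/3)·ln(45.5/7.03) = (1/3)·ln(6.472) = 0.6225.
ζ = δ/√(4π² + δ²) = 0.6225/√(39.48 + 0.388) = 0.6225/6.314 = 0.09859.

0.0986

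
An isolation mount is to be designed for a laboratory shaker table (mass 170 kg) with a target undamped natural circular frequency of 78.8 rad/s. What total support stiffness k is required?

k = m·ω_n² = 170 × 78.80² = 170 × 6209 = 1056000 N/m.

1060000 N/m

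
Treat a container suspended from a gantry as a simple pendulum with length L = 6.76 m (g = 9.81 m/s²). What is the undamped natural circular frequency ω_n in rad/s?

1.20 rad/s

For a simple pendulum ω_n = √(g/L) = √(9.81/6.76) = √1.451 = 1.205 rad/s.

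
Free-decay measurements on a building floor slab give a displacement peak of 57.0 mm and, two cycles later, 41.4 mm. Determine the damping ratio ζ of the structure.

0.0254

Logarithmic decrement δ = (1/n)·ln(x₀/x_n) = (1/2)·ln(57.0/41.4) = (1/2)·ln(1.377) = 0.1599.
ζ = δ/√(4π² + δ²) = 0.1599/√(39.48 + 0.0256) = 0.1599/6.285 = 0.02544.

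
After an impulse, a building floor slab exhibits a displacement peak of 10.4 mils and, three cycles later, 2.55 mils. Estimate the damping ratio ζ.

0.0744

Logarithmic decrement δ = (1/n)·ln(x₀/x_n) = (1/3)·ln(10.4/2.55) = (1/3)·ln(4.078) = 0.4686.
ζ = δ/√(4π² + δ²) = 0.4686/√(39.48 + 0.220) = 0.4686/6.301 = 0.07437.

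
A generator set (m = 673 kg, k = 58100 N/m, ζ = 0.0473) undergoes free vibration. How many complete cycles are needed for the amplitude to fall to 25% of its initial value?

5 cycles

Logarithmic decrement δ = 2πζ/√(1 − ζ²) = 2π × 0.04730/√(1 − 0.00224) = 0.2975.
x_n/x₀ = e^(−nδ) ≤ 0.25; take ln: n ≥ ln(1/0.25)/δ = 1.386/0.2975 = 4.659.
So 5 complete cycles are required.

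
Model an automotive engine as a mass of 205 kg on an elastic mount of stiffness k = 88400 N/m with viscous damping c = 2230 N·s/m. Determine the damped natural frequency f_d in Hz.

3.19 Hz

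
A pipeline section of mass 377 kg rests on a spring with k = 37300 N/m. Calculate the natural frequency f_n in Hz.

1.58 Hz

ω_n = √(k/m) = √(37300/377) = √98.94 = 9.947 rad/s.
f_n = ω_n/(2π) = 9.947/6.283 = 1.583 Hz.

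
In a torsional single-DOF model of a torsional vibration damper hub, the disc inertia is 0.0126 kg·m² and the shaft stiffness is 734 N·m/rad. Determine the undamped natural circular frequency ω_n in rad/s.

ω_n = √(k_t/J) = √(734/0.0126) = √58250 = 241.4 rad/s.

241 rad/s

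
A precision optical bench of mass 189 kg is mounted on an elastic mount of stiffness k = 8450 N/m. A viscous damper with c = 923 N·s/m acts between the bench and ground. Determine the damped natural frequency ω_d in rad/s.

ω_n = √(k/m) = √(8450/189) = 6.686 rad/s.
Critical damping c_c = 2√(k·m) = 2√(8450 × 189) = 2527 N·s/m, so ζ = c/c_c = 923/2527 = 0.3652.
ω_d = ω_n√(1 − ζ²) = 6.686 × √(1 − 0.133) = 6.225 rad/s.

6.22 rad/s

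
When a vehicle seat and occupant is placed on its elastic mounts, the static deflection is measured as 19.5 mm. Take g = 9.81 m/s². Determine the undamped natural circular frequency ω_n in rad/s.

22.4 rad/s

ω_n = √(g/δ_st) = √(9.81/0.0195) = √503.1 = 22.43 rad/s.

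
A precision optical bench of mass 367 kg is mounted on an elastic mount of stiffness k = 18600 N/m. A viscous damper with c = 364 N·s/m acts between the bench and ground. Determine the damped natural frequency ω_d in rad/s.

7.10 rad/s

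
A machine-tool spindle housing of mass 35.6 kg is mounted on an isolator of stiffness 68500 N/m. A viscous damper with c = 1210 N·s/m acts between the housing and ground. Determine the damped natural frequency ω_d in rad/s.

ω_n = √(k/m) = √(68500/35.6) = 43.87 rad/s.
Critical damping c_c = 2√(k·m) = 2√(68500 × 35.6) = 3123 N·s/m, so ζ = c/c_c = 1210/3123 = 0.3874.
ω_d = ω_n√(1 − ζ²) = 43.87 × √(1 − 0.150) = 40.44 rad/s.

40.4 rad/s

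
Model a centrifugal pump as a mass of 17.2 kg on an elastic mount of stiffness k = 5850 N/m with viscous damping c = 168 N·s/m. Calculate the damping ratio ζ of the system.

ω_n = √(k/m) = √(5850/17.2) = 18.44 rad/s.
Critical damping c_c = 2√(k·m) = 2√(5850 × 17.2) = 634.4 N·s/m, so ζ = c/c_c = 168/634.4 = 0.2648.

0.265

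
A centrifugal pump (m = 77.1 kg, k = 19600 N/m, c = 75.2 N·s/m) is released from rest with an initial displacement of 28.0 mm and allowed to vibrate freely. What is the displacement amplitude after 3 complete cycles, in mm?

ζ = c/(2√(km)) = 75.2/(2√(19600 × 77.1)) = 75.2/2459 = 0.03059.
Logarithmic decrement δ = 2πζ/√(1 − ζ²) = 2π × 0.03059/√(1 − 0.000936) = 0.1923.
After n cycles, x_n/x₀ = e^(−nδ), so x_3 = 28.0 × e^(−3 × 0.1923) = 28.0 × 0.5617 = 15.73 mm.

15.7 mm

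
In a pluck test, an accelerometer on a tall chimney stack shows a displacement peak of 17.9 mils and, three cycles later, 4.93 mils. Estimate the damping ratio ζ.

Logarithmic decrement δ = (1/n)·ln(x₀/x_n) = (1/3)·ln(17.9/4.93) = (1/3)·ln(3.631) = 0.4298.
ζ = δ/√(4π² + δ²) = 0.4298/√(39.48 + 0.185) = 0.4298/6.298 = 0.06825.

0.0682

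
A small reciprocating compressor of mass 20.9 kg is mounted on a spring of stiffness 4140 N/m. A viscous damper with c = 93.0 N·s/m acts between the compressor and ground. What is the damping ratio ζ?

ω_n = √(k/m) = √(4140/20.9) = 14.07 rad/s.
Critical damping c_c = 2√(k·m) = 2√(4140 × 20.9) = 588.3 N·s/m, so ζ = c/c_c = 93.0/588.3 = 0.1581.

0.158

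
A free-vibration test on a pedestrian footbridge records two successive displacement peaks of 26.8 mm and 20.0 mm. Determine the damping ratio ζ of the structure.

Logarithmic decrement δ = (1/n)·ln(x₀/x_n) = (1/1)·ln(26.8/20.0) = (1/1)·ln(1.340) = 0.2927.
ζ = δ/√(4π² + δ²) = 0.2927/√(39.48 + 0.0857) = 0.2927/6.290 = 0.04653.

0.0465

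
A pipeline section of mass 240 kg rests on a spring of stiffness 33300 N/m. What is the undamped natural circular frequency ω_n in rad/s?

ω_n = √(k/m) = √(33300/240) = √138.8 = 11.78 rad/s.

11.8 rad/s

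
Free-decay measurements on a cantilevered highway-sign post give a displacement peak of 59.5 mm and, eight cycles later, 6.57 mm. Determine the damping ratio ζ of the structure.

0.0438

Logarithmic decrement δ = (1/n)·ln(x₀/x_n) = (1/8)·ln(59.5/6.57) = (1/8)·ln(9.056) = 0.2754.
ζ = δ/√(4π² + δ²) = 0.2754/√(39.48 + 0.0759) = 0.2754/6.289 = 0.04379.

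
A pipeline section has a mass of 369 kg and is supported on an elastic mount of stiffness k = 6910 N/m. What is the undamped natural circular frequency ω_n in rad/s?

4.33 rad/s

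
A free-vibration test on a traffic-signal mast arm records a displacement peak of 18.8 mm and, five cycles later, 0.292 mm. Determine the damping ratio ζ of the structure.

0.131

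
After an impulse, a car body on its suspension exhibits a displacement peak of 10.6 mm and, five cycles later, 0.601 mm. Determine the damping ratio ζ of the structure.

0.0910

Logarithmic decrement δ = (1/n)·ln(x₀/x_n) = (1/5)·ln(10.6/0.601) = (1/5)·ln(17.64) = 0.5740.
ζ = δ/√(4π² + δ²) = 0.5740/√(39.48 + 0.329) = 0.5740/6.309 = 0.09098.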